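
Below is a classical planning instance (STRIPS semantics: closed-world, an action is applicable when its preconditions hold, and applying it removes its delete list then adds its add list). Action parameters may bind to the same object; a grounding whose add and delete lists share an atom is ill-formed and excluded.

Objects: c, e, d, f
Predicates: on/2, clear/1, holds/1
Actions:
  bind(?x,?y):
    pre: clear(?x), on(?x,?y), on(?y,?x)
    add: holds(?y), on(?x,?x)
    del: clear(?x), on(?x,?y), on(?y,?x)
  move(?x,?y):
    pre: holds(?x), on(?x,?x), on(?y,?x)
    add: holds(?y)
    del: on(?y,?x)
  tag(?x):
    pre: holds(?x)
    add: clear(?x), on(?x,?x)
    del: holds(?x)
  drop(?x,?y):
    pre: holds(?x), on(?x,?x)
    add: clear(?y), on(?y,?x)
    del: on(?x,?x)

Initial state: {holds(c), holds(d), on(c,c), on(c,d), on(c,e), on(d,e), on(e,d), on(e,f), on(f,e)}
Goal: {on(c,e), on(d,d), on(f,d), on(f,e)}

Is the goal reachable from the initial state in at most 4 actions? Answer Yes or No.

1. drop(c,d)  →  {clear(d), holds(c), holds(d), on(c,d), on(c,e), on(d,c), on(d,e), on(e,d), on(e,f), on(f,e)}
2. bind(d,c)  →  {holds(c), holds(d), on(c,e), on(d,d), on(d,e), on(e,d), on(e,f), on(f,e)}
3. drop(d,f)  →  {clear(f), holds(c), holds(d), on(c,e), on(d,e), on(e,d), on(e,f), on(f,d), on(f,e)}
4. tag(d)  →  {clear(d), clear(f), holds(c), on(c,e), on(d,d), on(d,e), on(e,d), on(e,f), on(f,d), on(f,e)}
optimal plan length = 4; 4 ≤ 4

Yes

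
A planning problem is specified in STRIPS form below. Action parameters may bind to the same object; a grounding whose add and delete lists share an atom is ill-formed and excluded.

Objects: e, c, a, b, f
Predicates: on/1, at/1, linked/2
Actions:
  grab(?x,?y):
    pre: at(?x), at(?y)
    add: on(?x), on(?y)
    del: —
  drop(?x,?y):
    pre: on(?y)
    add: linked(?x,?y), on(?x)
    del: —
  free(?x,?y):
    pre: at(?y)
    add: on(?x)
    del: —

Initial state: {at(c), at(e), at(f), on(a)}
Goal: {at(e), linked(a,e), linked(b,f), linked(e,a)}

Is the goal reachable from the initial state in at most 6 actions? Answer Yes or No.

1. grab(e,f)  →  {at(c), at(e), at(f), on(a), on(e), on(f)}
2. drop(e,a)  →  {at(c), at(e), at(f), linked(e,a), on(a), on(e), on(f)}
3. drop(a,e)  →  {at(c), at(e), at(f), linked(a,e), linked(e,a), on(a), on(e), on(f)}
4. drop(b,f)  →  {at(c), at(e), at(f), linked(a,e), linked(b,f), linked(e,a), on(a), on(b), on(e), on(f)}
optimal plan length = 4; 4 ≤ 6

Yes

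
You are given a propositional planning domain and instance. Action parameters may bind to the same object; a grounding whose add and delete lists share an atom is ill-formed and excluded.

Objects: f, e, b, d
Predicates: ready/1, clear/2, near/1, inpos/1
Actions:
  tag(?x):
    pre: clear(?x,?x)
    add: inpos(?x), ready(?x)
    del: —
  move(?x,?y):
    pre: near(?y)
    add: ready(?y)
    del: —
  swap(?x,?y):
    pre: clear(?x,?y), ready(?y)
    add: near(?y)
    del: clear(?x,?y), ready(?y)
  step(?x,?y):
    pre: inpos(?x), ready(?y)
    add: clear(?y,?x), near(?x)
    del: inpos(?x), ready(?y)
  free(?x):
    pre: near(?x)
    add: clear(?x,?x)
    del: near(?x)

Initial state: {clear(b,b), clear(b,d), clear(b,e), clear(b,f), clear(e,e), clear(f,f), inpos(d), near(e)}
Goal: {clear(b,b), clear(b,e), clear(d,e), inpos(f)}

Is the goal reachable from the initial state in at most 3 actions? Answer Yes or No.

1. tag(f)  →  {clear(b,b), clear(b,d), clear(b,e), clear(b,f), clear(e,e), clear(f,f), inpos(d), inpos(f), near(e), ready(f)}
2. tag(e)  →  {clear(b,b), clear(b,d), clear(b,e), clear(b,f), clear(e,e), clear(f,f), inpos(d), inpos(e), inpos(f), near(e), ready(e), ready(f)}
3. step(d,f)  →  {clear(b,b), clear(b,d), clear(b,e), clear(b,f), clear(e,e), clear(f,d), clear(f,f), inpos(e), inpos(f), near(d), near(e), ready(e)}
4. move(f,d)  →  {clear(b,b), clear(b,d), clear(b,e), clear(b,f), clear(e,e), clear(f,d), clear(f,f), inpos(e), inpos(f), near(d), near(e), ready(d), ready(e)}
5. step(e,d)  →  {clear(b,b), clear(b,d), clear(b,e), clear(b,f), clear(d,e), clear(e,e), clear(f,d), clear(f,f), inpos(f), near(d), near(e), ready(e)}
optimal plan length = 5; 5 > 3

No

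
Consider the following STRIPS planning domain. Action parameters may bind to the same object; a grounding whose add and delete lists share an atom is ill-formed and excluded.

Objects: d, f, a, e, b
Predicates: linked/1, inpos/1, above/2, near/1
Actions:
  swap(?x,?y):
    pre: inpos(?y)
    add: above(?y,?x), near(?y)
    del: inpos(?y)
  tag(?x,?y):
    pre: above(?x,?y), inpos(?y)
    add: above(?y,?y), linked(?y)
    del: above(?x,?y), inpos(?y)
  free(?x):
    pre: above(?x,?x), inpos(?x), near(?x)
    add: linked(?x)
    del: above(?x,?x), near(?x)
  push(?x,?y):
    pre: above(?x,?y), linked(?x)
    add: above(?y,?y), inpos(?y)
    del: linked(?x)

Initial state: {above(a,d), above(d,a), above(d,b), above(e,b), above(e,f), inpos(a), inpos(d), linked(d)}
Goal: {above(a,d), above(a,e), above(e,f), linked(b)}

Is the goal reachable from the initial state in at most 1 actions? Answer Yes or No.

1. swap(e,a)  →  {above(a,d), above(a,e), above(d,a), above(d,b), above(e,b), above(e,f), inpos(d), linked(d), near(a)}
2. push(d,b)  →  {above(a,d), above(a,e), above(b,b), above(d,a), above(d,b), above(e,b), above(e,f), inpos(b), inpos(d), near(a)}
3. tag(d,b)  →  {above(a,d), above(a,e), above(b,b), above(d,a), above(e,b), above(e,f), inpos(d), linked(b), near(a)}
optimal plan length = 3; 3 > 1

No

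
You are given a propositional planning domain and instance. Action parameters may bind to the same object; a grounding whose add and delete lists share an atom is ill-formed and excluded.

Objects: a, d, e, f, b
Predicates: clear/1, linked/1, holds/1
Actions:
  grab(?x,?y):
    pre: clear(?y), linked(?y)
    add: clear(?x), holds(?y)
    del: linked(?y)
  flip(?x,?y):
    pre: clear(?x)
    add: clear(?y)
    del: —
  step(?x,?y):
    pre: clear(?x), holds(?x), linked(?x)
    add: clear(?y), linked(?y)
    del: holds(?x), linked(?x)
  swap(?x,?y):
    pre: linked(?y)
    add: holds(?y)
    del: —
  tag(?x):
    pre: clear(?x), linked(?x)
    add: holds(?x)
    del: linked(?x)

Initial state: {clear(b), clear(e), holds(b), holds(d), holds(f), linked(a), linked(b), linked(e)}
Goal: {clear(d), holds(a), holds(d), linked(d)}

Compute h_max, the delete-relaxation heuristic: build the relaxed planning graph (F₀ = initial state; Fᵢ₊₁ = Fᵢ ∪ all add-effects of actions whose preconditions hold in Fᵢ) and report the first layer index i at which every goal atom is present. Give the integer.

1

F0 = init (8 atoms)
F1 = F0 ∪ {clear(a), clear(d), clear(f), holds(a), holds(e), linked(d), linked(f)}  (15 atoms)
goal ⊆ F1  ⇒  h_max = 1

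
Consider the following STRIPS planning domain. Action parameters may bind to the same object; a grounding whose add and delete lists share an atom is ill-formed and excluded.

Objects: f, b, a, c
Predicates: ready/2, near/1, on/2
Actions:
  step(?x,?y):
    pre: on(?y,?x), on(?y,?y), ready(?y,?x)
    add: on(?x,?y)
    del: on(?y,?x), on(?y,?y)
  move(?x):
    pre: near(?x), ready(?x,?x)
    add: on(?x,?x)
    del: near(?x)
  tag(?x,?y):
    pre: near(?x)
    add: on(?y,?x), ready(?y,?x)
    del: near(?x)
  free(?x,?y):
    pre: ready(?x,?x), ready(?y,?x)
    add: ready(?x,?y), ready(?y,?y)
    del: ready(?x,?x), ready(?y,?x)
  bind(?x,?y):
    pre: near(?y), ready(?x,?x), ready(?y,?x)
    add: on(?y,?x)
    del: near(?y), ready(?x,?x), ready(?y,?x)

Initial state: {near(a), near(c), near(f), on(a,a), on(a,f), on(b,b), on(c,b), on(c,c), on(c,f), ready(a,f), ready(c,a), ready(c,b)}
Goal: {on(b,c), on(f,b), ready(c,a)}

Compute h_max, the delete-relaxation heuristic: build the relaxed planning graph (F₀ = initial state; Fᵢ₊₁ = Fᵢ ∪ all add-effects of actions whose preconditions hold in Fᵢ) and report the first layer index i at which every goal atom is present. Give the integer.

2

F0 = init (12 atoms)
F1 = F0 ∪ {on(a,c), on(b,a), on(b,c), on(b,f), on(c,a), on(f,a), on(f,c), on(f,f), ready(a,a), ready(a,c), ready(b,a), ready(b,c), ready(b,f), ready(c,c), ready(c,f), ready(f,a), ready(f,c), ready(f,f)}  (30 atoms)
F2 = F1 ∪ {on(a,b), on(f,b), ready(a,b), ready(b,b), ready(f,b)}  (35 atoms)
goal ⊆ F2  ⇒  h_max = 2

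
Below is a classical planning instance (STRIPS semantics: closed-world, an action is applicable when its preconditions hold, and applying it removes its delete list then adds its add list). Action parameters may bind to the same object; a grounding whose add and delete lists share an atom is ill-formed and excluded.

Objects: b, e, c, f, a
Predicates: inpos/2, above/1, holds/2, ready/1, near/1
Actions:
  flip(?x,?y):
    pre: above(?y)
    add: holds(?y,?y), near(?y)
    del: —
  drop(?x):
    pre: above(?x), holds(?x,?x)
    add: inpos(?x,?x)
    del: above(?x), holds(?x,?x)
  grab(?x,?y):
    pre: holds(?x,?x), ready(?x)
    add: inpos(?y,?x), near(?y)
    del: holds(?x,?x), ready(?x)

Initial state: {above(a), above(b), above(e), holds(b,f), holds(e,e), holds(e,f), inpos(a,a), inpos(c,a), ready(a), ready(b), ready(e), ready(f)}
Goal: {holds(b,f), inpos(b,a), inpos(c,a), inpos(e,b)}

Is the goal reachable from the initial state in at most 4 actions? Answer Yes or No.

Yes

1. flip(b,b)  →  {above(a), above(b), above(e), holds(b,b), holds(b,f), holds(e,e), holds(e,f), inpos(a,a), inpos(c,a), near(b), ready(a), ready(b), ready(e), ready(f)}
2. flip(b,a)  →  {above(a), above(b), above(e), holds(a,a), holds(b,b), holds(b,f), holds(e,e), holds(e,f), inpos(a,a), inpos(c,a), near(a), near(b), ready(a), ready(b), ready(e), ready(f)}
3. grab(b,e)  →  {above(a), above(b), above(e), holds(a,a), holds(b,f), holds(e,e), holds(e,f), inpos(a,a), inpos(c,a), inpos(e,b), near(a), near(b), near(e), ready(a), ready(e), ready(f)}
4. grab(a,b)  →  {above(a), above(b), above(e), holds(b,f), holds(e,e), holds(e,f), inpos(a,a), inpos(b,a), inpos(c,a), inpos(e,b), near(a), near(b), near(e), ready(e), ready(f)}
optimal plan length = 4; 4 ≤ 4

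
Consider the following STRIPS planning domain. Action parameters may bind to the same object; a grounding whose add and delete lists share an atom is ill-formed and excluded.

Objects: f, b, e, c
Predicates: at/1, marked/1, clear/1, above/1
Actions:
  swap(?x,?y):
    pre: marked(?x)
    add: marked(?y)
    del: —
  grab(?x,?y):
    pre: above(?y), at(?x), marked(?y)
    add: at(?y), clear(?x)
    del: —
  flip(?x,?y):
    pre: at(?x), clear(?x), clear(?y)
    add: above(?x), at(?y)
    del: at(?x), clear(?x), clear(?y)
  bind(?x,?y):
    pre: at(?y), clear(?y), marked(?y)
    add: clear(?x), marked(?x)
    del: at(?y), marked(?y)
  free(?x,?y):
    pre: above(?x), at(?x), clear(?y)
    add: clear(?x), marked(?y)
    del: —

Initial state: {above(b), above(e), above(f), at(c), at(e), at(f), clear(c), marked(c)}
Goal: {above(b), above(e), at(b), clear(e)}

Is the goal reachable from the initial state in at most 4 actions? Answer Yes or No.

1. swap(c,b)  →  {above(b), above(e), above(f), at(c), at(e), at(f), clear(c), marked(b), marked(c)}
2. grab(e,b)  →  {above(b), above(e), above(f), at(b), at(c), at(e), at(f), clear(c), clear(e), marked(b), marked(c)}
optimal plan length = 2; 2 ≤ 4

Yes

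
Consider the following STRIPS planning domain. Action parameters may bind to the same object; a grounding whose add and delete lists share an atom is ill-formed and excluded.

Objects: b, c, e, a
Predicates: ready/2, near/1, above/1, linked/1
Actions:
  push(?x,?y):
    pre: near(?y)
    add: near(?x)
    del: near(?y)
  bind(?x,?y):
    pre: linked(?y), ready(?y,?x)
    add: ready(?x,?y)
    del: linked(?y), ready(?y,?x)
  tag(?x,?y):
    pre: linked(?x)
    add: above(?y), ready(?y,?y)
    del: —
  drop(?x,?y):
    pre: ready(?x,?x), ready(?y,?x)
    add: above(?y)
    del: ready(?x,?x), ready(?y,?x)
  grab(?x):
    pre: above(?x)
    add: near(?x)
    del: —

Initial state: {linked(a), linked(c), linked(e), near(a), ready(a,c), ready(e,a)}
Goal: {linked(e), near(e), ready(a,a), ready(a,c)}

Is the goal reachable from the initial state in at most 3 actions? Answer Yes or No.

1. push(e,a)  →  {linked(a), linked(c), linked(e), near(e), ready(a,c), ready(e,a)}
2. tag(c,a)  →  {above(a), linked(a), linked(c), linked(e), near(e), ready(a,a), ready(a,c), ready(e,a)}
optimal plan length = 2; 2 ≤ 3

Yes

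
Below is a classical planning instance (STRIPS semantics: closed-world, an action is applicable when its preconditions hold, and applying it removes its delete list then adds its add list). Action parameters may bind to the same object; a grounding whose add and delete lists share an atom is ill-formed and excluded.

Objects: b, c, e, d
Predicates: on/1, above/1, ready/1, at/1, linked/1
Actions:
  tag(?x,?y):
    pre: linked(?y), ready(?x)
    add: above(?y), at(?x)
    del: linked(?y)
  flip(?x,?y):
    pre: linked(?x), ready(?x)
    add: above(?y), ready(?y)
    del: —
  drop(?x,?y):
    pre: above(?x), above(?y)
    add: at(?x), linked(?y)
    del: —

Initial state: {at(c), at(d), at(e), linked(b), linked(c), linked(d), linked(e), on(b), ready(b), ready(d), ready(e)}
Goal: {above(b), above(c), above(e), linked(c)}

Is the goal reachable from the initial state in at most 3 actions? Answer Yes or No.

Yes

1. tag(b,b)  →  {above(b), at(b), at(c), at(d), at(e), linked(c), linked(d), linked(e), on(b), ready(b), ready(d), ready(e)}
2. tag(b,e)  →  {above(b), above(e), at(b), at(c), at(d), at(e), linked(c), linked(d), on(b), ready(b), ready(d), ready(e)}
3. flip(d,c)  →  {above(b), above(c), above(e), at(b), at(c), at(d), at(e), linked(c), linked(d), on(b), ready(b), ready(c), ready(d), ready(e)}
optimal plan length = 3; 3 ≤ 3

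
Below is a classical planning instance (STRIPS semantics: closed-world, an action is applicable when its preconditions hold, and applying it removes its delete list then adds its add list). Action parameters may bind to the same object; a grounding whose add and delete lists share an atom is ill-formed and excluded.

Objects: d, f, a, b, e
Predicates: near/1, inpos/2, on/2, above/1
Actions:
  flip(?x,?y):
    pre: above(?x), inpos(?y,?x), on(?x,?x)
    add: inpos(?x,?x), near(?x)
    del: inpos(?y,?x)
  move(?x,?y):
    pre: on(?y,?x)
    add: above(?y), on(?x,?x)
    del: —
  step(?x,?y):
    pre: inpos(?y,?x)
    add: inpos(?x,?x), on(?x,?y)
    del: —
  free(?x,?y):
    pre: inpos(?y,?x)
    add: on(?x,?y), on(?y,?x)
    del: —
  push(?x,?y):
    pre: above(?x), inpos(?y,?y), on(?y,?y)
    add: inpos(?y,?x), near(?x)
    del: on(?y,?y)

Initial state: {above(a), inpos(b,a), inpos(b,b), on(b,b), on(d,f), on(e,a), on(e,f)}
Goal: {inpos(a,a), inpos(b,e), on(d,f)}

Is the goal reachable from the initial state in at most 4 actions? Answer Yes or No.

1. move(f,e)  →  {above(a), above(e), inpos(b,a), inpos(b,b), on(b,b), on(d,f), on(e,a), on(e,f), on(f,f)}
2. step(a,b)  →  {above(a), above(e), inpos(a,a), inpos(b,a), inpos(b,b), on(a,b), on(b,b), on(d,f), on(e,a), on(e,f), on(f,f)}
3. push(e,b)  →  {above(a), above(e), inpos(a,a), inpos(b,a), inpos(b,b), inpos(b,e), near(e), on(a,b), on(d,f), on(e,a), on(e,f), on(f,f)}
optimal plan length = 3; 3 ≤ 4

Yes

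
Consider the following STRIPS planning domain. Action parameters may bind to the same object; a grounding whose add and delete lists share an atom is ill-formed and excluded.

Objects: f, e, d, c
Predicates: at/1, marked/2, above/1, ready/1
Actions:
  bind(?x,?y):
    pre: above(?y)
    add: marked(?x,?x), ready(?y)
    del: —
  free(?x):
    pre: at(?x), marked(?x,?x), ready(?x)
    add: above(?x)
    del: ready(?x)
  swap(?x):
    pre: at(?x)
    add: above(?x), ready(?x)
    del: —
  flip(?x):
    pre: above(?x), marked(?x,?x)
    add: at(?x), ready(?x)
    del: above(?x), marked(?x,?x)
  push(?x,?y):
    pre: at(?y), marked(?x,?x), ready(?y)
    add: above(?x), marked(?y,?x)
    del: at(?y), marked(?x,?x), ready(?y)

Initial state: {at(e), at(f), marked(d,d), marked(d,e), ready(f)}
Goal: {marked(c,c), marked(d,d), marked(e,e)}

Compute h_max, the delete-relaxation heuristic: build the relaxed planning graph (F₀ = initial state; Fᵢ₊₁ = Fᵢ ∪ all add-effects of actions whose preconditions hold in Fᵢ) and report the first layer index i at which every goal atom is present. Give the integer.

2

F0 = init (5 atoms)
F1 = F0 ∪ {above(d), above(e), above(f), marked(f,d), ready(e)}  (10 atoms)
F2 = F1 ∪ {at(d), marked(c,c), marked(e,d), marked(e,e), marked(f,f), ready(d)}  (16 atoms)
goal ⊆ F2  ⇒  h_max = 2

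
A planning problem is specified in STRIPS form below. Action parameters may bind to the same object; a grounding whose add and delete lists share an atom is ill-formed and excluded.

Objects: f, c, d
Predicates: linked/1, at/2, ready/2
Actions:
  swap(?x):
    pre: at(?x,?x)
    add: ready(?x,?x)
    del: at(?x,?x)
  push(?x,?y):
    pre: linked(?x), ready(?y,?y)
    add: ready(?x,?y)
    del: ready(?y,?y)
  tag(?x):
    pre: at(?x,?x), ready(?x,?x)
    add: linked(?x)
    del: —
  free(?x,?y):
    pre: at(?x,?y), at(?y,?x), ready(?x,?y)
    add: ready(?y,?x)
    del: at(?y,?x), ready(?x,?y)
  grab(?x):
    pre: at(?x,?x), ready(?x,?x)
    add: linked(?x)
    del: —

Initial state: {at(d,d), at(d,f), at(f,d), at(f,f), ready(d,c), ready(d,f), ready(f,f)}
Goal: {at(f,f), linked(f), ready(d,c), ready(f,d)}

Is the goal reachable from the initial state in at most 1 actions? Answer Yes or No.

1. tag(f)  →  {at(d,d), at(d,f), at(f,d), at(f,f), linked(f), ready(d,c), ready(d,f), ready(f,f)}
2. free(d,f)  →  {at(d,d), at(d,f), at(f,f), linked(f), ready(d,c), ready(f,d), ready(f,f)}
optimal plan length = 2; 2 > 1

No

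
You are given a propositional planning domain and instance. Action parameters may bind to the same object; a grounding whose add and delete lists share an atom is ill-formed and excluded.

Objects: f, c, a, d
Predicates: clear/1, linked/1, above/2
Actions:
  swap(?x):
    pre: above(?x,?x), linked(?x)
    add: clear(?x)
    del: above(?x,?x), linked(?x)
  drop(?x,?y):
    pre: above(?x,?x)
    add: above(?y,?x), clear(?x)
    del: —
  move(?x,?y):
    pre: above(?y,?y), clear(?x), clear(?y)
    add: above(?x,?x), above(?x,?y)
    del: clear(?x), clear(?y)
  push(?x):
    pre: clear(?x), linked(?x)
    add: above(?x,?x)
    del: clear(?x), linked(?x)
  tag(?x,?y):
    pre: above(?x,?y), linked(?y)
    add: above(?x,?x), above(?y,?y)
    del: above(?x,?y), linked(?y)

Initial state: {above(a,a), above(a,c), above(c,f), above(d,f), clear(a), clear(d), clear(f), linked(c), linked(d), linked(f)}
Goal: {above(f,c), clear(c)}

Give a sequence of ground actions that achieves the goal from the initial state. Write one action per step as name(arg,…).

1. tag(c,f)  →  {above(a,a), above(a,c), above(c,c), above(d,f), above(f,f), clear(a), clear(d), clear(f), linked(c), linked(d)}
2. drop(c,f)  →  {above(a,a), above(a,c), above(c,c), above(d,f), above(f,c), above(f,f), clear(a), clear(c), clear(d), clear(f), linked(c), linked(d)}

tag(c,f); drop(c,f)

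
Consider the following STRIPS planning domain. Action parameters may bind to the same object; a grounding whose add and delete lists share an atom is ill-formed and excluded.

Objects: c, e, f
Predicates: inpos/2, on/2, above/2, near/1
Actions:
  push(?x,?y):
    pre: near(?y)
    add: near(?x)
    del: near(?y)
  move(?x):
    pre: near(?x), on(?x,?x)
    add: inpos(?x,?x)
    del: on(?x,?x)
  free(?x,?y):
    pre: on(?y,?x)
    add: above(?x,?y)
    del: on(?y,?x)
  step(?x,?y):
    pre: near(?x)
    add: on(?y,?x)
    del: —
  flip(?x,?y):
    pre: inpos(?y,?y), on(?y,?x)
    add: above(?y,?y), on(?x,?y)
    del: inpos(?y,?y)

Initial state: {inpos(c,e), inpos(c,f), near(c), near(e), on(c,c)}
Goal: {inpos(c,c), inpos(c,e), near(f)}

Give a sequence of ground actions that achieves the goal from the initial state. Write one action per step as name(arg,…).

push(f,e); move(c)

1. push(f,e)  →  {inpos(c,e), inpos(c,f), near(c), near(f), on(c,c)}
2. move(c)  →  {inpos(c,c), inpos(c,e), inpos(c,f), near(c), near(f)}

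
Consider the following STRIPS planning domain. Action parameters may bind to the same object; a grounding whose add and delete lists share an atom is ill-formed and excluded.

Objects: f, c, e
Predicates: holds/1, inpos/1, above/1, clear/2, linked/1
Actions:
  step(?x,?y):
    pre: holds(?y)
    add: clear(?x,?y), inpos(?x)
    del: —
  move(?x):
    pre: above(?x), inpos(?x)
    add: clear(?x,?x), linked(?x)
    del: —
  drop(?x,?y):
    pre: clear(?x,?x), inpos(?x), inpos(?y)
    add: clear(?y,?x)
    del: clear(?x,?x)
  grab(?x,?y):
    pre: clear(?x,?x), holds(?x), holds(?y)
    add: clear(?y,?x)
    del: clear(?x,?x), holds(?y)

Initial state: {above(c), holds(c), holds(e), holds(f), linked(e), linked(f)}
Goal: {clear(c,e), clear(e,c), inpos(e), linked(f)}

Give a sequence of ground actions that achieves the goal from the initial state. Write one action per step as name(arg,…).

1. step(c,e)  →  {above(c), clear(c,e), holds(c), holds(e), holds(f), inpos(c), linked(e), linked(f)}
2. step(e,c)  →  {above(c), clear(c,e), clear(e,c), holds(c), holds(e), holds(f), inpos(c), inpos(e), linked(e), linked(f)}

step(c,e); step(e,c)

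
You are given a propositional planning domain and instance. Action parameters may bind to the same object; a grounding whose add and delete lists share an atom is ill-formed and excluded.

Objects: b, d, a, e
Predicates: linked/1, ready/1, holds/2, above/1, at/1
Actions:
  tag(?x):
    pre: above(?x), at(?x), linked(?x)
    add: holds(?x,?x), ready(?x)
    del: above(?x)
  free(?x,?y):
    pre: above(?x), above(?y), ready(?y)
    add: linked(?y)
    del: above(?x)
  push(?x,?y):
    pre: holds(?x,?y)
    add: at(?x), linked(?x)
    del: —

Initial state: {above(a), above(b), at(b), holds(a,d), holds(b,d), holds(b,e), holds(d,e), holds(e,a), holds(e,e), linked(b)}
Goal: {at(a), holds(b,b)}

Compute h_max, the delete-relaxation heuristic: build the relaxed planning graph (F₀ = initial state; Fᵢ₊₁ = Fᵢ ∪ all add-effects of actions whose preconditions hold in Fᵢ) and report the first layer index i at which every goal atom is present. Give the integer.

F0 = init (10 atoms)
F1 = F0 ∪ {at(a), at(d), at(e), holds(b,b), linked(a), linked(d), linked(e), ready(b)}  (18 atoms)
goal ⊆ F1  ⇒  h_max = 1

1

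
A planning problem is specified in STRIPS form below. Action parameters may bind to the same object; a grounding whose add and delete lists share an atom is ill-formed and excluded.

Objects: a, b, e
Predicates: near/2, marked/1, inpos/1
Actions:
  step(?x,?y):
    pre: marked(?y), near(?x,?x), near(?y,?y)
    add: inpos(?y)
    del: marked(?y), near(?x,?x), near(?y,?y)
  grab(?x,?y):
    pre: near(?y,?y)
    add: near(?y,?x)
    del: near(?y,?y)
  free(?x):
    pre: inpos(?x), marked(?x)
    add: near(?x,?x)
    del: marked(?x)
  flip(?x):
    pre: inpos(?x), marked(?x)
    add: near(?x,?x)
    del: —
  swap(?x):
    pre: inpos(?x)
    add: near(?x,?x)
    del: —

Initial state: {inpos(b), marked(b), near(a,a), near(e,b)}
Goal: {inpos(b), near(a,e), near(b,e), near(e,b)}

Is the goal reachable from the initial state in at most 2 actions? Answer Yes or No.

No

1. grab(e,a)  →  {inpos(b), marked(b), near(a,e), near(e,b)}
2. free(b)  →  {inpos(b), near(a,e), near(b,b), near(e,b)}
3. grab(e,b)  →  {inpos(b), near(a,e), near(b,e), near(e,b)}
optimal plan length = 3; 3 > 2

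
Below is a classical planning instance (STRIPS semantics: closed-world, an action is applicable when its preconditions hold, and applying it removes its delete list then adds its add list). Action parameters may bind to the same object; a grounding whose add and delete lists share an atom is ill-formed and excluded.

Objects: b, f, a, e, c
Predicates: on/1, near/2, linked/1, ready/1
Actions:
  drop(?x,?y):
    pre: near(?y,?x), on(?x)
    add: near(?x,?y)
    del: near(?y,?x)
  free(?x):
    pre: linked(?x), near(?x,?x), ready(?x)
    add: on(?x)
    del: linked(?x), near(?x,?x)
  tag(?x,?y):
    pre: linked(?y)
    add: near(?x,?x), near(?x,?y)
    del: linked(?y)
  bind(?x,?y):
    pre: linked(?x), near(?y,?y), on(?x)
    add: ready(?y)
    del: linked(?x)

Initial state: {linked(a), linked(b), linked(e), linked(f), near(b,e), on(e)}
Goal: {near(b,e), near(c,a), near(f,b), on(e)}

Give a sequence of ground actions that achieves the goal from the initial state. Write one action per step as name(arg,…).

tag(f,b); tag(c,a)

1. tag(f,b)  →  {linked(a), linked(e), linked(f), near(b,e), near(f,b), near(f,f), on(e)}
2. tag(c,a)  →  {linked(e), linked(f), near(b,e), near(c,a), near(c,c), near(f,b), near(f,f), on(e)}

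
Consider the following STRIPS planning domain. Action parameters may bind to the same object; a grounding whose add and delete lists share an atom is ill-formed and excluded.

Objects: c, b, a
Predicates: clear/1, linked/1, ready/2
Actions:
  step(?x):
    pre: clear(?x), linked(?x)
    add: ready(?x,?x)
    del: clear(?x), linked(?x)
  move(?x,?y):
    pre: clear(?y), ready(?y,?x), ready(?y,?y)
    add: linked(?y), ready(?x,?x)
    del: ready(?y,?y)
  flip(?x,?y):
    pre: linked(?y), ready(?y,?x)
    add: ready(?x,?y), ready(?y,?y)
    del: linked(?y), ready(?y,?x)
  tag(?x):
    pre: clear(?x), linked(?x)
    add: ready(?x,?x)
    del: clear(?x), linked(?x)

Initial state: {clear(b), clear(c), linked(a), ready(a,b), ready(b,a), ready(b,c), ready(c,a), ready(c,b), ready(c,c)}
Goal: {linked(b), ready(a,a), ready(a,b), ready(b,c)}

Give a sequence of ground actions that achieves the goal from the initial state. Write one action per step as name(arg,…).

1. move(b,c)  →  {clear(b), clear(c), linked(a), linked(c), ready(a,b), ready(b,a), ready(b,b), ready(b,c), ready(c,a), ready(c,b)}
2. move(a,b)  →  {clear(b), clear(c), linked(a), linked(b), linked(c), ready(a,a), ready(a,b), ready(b,a), ready(b,c), ready(c,a), ready(c,b)}

move(b,c); move(a,b)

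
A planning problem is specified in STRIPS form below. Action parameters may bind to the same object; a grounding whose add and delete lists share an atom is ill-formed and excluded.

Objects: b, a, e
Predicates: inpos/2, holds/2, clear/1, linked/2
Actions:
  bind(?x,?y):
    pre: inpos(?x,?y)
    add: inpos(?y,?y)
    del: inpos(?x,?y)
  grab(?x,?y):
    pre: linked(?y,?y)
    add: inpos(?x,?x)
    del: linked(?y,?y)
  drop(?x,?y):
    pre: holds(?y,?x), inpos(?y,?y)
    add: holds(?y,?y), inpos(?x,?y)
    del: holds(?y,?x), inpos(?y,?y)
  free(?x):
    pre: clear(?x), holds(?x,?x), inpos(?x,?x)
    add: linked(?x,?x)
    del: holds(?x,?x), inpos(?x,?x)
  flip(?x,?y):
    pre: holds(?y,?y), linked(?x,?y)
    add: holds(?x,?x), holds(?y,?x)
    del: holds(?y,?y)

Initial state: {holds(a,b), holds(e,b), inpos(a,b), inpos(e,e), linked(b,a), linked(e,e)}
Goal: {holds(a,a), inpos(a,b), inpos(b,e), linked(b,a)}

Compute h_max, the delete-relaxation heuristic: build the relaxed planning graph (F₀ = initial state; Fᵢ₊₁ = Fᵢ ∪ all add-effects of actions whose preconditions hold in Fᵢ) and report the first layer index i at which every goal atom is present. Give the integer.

F0 = init (6 atoms)
F1 = F0 ∪ {holds(e,e), inpos(a,a), inpos(b,b), inpos(b,e)}  (10 atoms)
F2 = F1 ∪ {holds(a,a), inpos(b,a)}  (12 atoms)
goal ⊆ F2  ⇒  h_max = 2

2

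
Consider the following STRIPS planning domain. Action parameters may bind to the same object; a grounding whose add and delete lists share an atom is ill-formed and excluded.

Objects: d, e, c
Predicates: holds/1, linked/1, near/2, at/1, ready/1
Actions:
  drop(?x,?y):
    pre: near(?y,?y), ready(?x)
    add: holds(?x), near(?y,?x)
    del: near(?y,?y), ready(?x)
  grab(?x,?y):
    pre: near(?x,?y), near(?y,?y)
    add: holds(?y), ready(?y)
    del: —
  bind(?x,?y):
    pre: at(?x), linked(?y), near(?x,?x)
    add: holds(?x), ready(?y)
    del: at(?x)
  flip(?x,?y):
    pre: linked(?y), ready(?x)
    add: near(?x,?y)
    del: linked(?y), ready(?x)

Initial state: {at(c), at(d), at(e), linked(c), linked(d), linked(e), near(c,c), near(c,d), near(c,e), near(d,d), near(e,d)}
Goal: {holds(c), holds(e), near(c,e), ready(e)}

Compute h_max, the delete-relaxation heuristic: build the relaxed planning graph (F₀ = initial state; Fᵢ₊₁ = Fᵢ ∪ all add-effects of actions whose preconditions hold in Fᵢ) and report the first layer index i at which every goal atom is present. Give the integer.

F0 = init (11 atoms)
F1 = F0 ∪ {holds(c), holds(d), ready(c), ready(d), ready(e)}  (16 atoms)
F2 = F1 ∪ {holds(e), near(d,c), near(d,e), near(e,c), near(e,e)}  (21 atoms)
goal ⊆ F2  ⇒  h_max = 2

2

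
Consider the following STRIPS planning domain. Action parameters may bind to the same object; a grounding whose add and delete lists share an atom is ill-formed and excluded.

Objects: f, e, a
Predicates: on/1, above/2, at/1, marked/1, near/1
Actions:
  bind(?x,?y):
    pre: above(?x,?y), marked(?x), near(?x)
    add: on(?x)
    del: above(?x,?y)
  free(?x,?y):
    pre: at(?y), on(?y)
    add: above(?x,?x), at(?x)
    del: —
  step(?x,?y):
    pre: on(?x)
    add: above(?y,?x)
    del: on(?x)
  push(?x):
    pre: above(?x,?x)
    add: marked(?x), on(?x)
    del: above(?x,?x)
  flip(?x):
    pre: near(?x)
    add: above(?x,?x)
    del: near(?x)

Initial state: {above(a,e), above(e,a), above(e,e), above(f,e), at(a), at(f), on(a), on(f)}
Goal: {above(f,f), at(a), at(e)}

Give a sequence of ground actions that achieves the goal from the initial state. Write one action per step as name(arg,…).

1. free(f,f)  →  {above(a,e), above(e,a), above(e,e), above(f,e), above(f,f), at(a), at(f), on(a), on(f)}
2. free(e,f)  →  {above(a,e), above(e,a), above(e,e), above(f,e), above(f,f), at(a), at(e), at(f), on(a), on(f)}

free(f,f); free(e,f)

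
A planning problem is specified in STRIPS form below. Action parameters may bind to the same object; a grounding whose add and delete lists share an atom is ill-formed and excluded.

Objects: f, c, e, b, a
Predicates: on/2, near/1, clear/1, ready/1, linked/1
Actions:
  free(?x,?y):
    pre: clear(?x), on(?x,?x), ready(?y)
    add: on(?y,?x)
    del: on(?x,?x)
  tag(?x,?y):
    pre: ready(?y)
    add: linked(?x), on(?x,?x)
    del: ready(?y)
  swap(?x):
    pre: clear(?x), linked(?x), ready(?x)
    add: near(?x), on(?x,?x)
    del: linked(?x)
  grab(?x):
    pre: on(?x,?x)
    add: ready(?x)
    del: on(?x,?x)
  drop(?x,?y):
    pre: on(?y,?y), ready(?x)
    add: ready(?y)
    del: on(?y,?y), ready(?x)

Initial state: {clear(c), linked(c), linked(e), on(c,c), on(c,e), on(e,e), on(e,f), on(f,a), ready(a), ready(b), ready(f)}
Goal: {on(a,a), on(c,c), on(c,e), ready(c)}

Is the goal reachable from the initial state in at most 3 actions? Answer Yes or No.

1. tag(a,f)  →  {clear(c), linked(a), linked(c), linked(e), on(a,a), on(c,c), on(c,e), on(e,e), on(e,f), on(f,a), ready(a), ready(b)}
2. grab(c)  →  {clear(c), linked(a), linked(c), linked(e), on(a,a), on(c,e), on(e,e), on(e,f), on(f,a), ready(a), ready(b), ready(c)}
3. tag(c,b)  →  {clear(c), linked(a), linked(c), linked(e), on(a,a), on(c,c), on(c,e), on(e,e), on(e,f), on(f,a), ready(a), ready(c)}
optimal plan length = 3; 3 ≤ 3

Yes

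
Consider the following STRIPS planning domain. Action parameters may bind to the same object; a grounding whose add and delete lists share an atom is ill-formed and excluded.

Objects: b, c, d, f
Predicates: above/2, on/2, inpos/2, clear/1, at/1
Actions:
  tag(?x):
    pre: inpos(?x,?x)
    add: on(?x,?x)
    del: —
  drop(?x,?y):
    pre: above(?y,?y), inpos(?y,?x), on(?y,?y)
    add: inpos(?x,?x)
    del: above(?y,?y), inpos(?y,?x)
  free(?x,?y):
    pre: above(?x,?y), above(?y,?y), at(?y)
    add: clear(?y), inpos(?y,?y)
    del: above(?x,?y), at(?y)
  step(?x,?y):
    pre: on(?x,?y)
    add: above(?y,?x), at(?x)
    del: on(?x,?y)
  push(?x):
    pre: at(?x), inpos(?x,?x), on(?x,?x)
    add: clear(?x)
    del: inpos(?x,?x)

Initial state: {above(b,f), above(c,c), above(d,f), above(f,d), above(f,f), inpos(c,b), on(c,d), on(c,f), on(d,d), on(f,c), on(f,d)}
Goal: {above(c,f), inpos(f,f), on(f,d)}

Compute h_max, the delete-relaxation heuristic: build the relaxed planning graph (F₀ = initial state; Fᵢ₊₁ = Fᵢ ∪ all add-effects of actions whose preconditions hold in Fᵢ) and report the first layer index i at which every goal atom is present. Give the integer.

F0 = init (11 atoms)
F1 = F0 ∪ {above(c,f), above(d,c), above(d,d), above(f,c), at(c), at(d), at(f)}  (18 atoms)
F2 = F1 ∪ {clear(c), clear(d), clear(f), inpos(c,c), inpos(d,d), inpos(f,f)}  (24 atoms)
goal ⊆ F2  ⇒  h_max = 2

2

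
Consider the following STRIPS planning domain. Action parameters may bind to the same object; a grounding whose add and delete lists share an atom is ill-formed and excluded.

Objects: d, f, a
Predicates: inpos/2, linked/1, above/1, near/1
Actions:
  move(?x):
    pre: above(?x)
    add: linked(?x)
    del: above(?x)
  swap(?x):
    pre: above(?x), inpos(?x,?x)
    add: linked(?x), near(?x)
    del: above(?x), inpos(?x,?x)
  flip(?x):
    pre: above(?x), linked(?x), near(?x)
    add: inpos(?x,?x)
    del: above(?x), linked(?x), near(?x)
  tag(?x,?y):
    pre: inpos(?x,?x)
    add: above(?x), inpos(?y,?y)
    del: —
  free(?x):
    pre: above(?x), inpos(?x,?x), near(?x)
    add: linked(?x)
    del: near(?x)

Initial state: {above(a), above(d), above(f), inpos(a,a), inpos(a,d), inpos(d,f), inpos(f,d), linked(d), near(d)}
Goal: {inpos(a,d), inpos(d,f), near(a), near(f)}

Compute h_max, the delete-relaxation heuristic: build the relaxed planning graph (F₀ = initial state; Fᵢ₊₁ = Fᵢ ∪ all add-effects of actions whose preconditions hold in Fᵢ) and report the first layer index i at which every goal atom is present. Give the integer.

2

F0 = init (9 atoms)
F1 = F0 ∪ {inpos(d,d), inpos(f,f), linked(a), linked(f), near(a)}  (14 atoms)
F2 = F1 ∪ {near(f)}  (15 atoms)
goal ⊆ F2  ⇒  h_max = 2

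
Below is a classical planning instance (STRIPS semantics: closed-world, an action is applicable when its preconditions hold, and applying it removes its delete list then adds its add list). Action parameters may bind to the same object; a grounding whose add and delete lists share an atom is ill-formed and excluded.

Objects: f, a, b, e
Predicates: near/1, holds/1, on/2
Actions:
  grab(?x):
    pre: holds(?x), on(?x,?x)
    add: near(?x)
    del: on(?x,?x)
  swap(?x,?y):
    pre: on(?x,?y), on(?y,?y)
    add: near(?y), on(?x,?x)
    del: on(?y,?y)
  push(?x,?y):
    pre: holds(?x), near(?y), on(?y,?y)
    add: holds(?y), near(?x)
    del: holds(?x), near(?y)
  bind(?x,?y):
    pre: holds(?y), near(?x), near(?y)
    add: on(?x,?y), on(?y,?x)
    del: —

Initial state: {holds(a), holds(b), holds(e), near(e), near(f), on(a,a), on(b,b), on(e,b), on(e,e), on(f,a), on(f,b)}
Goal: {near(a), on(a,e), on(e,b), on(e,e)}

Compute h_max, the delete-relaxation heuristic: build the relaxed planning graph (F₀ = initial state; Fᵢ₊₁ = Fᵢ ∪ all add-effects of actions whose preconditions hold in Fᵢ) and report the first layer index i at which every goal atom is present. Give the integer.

F0 = init (11 atoms)
F1 = F0 ∪ {near(a), near(b), on(e,f), on(f,e), on(f,f)}  (16 atoms)
F2 = F1 ∪ {holds(f), on(a,b), on(a,e), on(a,f), on(b,a), on(b,e), on(b,f), on(e,a)}  (24 atoms)
goal ⊆ F2  ⇒  h_max = 2

2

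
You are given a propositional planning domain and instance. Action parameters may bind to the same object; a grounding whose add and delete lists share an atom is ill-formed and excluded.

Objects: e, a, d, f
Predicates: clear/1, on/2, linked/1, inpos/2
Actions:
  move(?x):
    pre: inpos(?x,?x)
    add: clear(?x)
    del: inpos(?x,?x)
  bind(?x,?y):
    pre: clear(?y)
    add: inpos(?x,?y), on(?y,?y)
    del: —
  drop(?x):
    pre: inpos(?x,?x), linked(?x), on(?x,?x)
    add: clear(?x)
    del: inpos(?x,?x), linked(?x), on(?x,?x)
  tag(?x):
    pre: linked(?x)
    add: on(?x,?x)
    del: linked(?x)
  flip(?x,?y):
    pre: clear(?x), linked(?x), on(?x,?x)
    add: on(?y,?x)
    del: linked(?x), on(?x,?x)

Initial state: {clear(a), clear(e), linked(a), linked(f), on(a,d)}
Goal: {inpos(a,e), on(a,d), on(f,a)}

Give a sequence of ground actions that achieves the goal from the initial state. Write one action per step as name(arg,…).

bind(e,a); bind(a,e); flip(a,f)

1. bind(e,a)  →  {clear(a), clear(e), inpos(e,a), linked(a), linked(f), on(a,a), on(a,d)}
2. bind(a,e)  →  {clear(a), clear(e), inpos(a,e), inpos(e,a), linked(a), linked(f), on(a,a), on(a,d), on(e,e)}
3. flip(a,f)  →  {clear(a), clear(e), inpos(a,e), inpos(e,a), linked(f), on(a,d), on(e,e), on(f,a)}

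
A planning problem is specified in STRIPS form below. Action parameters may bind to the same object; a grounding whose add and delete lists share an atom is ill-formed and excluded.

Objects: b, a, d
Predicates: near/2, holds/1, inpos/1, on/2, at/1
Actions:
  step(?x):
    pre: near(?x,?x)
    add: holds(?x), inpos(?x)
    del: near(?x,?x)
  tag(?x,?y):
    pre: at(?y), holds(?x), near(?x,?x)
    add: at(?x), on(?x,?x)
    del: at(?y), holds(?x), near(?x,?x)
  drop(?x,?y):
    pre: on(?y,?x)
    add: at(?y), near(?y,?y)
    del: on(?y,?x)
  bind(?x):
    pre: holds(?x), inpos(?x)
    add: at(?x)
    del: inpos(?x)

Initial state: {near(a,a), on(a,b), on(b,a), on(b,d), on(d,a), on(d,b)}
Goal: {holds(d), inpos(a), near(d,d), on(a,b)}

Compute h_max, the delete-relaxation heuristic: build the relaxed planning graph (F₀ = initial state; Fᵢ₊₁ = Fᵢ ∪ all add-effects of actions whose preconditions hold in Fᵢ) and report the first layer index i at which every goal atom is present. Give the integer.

F0 = init (6 atoms)
F1 = F0 ∪ {at(a), at(b), at(d), holds(a), inpos(a), near(b,b), near(d,d)}  (13 atoms)
F2 = F1 ∪ {holds(b), holds(d), inpos(b), inpos(d), on(a,a)}  (18 atoms)
goal ⊆ F2  ⇒  h_max = 2

2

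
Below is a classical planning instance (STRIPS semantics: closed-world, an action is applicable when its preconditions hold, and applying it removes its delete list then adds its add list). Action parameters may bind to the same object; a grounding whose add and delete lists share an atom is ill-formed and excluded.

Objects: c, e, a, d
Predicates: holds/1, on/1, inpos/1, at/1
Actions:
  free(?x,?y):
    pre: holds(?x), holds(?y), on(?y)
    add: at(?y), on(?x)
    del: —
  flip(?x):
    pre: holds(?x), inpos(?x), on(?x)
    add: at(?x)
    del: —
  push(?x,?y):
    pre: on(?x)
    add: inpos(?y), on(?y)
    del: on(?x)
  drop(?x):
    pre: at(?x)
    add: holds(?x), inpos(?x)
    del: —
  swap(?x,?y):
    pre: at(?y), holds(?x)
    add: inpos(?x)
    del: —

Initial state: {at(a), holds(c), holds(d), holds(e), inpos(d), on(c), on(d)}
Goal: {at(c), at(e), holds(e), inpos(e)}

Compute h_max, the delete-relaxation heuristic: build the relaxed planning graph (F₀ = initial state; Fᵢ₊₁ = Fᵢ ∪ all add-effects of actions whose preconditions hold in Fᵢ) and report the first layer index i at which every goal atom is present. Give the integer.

F0 = init (7 atoms)
F1 = F0 ∪ {at(c), at(d), holds(a), inpos(a), inpos(c), inpos(e), on(a), on(e)}  (15 atoms)
F2 = F1 ∪ {at(e)}  (16 atoms)
goal ⊆ F2  ⇒  h_max = 2

2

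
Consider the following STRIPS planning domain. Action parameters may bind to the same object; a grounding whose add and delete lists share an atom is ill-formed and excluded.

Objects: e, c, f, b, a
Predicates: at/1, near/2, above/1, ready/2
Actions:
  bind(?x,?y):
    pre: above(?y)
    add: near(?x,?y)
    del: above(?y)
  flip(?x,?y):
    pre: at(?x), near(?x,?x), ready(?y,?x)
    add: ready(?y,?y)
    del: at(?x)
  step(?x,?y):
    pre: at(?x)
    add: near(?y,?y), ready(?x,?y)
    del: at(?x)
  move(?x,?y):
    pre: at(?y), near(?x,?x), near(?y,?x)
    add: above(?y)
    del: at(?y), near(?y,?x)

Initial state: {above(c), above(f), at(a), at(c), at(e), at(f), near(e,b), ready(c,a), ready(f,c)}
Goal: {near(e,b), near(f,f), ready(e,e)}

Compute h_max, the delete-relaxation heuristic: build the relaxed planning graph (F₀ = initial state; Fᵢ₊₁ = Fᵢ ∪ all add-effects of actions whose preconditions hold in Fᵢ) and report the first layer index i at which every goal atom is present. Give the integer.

F0 = init (9 atoms)
F1 = F0 ∪ {near(a,a), near(a,c), near(a,f), near(b,b), near(b,c), near(b,f), near(c,c), near(c,f), near(e,c), near(e,e), near(e,f), near(f,c), near(f,f), ready(a,a), ready(a,b), ready(a,c), ready(a,e), ready(a,f), ready(c,b), ready(c,c), ready(c,e), ready(c,f), ready(e,a), ready(e,b), ready(e,c), ready(e,e), ready(e,f), ready(f,a), ready(f,b), ready(f,e), ready(f,f)}  (40 atoms)
goal ⊆ F1  ⇒  h_max = 1

1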